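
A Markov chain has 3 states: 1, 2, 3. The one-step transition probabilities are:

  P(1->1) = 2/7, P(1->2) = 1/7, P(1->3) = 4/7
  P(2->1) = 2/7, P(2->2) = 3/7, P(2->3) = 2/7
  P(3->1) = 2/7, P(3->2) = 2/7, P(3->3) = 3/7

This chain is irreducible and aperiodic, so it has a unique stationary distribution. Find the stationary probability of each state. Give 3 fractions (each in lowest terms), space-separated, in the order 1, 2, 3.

The stationary distribution satisfies pi = pi * P, i.e.:
  pi_1 = 2/7*pi_1 + 2/7*pi_2 + 2/7*pi_3
  pi_2 = 1/7*pi_1 + 3/7*pi_2 + 2/7*pi_3
  pi_3 = 4/7*pi_1 + 2/7*pi_2 + 3/7*pi_3
with normalization: pi_1 + pi_2 + pi_3 = 1.

Using the first 2 balance equations plus normalization, the linear system A*pi = b is:
  [-5/7, 2/7, 2/7] . pi = 0
  [1/7, -4/7, 2/7] . pi = 0
  [1, 1, 1] . pi = 1

Solving yields:
  pi_1 = 2/7
  pi_2 = 2/7
  pi_3 = 3/7

Verification (pi * P):
  2/7*2/7 + 2/7*2/7 + 3/7*2/7 = 2/7 = pi_1  (ok)
  2/7*1/7 + 2/7*3/7 + 3/7*2/7 = 2/7 = pi_2  (ok)
  2/7*4/7 + 2/7*2/7 + 3/7*3/7 = 3/7 = pi_3  (ok)

Answer: 2/7 2/7 3/7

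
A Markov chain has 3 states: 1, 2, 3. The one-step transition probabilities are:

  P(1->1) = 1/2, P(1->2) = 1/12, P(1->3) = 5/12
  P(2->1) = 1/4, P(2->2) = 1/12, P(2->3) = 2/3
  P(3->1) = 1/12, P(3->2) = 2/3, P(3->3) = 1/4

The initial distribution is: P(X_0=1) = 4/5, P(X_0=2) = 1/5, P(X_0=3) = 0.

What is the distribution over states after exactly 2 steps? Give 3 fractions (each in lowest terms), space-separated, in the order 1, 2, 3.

Answer: 41/144 16/45 259/720

Derivation:
Propagating the distribution step by step (d_{t+1} = d_t * P):
d_0 = (1=4/5, 2=1/5, 3=0)
  d_1[1] = 4/5*1/2 + 1/5*1/4 + 0*1/12 = 9/20
  d_1[2] = 4/5*1/12 + 1/5*1/12 + 0*2/3 = 1/12
  d_1[3] = 4/5*5/12 + 1/5*2/3 + 0*1/4 = 7/15
d_1 = (1=9/20, 2=1/12, 3=7/15)
  d_2[1] = 9/20*1/2 + 1/12*1/4 + 7/15*1/12 = 41/144
  d_2[2] = 9/20*1/12 + 1/12*1/12 + 7/15*2/3 = 16/45
  d_2[3] = 9/20*5/12 + 1/12*2/3 + 7/15*1/4 = 259/720
d_2 = (1=41/144, 2=16/45, 3=259/720)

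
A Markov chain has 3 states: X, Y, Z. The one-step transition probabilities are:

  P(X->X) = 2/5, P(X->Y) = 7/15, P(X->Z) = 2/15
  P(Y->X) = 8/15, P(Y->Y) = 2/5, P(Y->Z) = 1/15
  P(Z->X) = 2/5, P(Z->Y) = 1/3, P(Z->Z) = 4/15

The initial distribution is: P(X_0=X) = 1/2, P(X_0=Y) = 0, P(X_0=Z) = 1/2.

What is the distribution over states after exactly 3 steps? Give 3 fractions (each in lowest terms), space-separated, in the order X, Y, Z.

Answer: 512/1125 158/375 139/1125

Derivation:
Propagating the distribution step by step (d_{t+1} = d_t * P):
d_0 = (X=1/2, Y=0, Z=1/2)
  d_1[X] = 1/2*2/5 + 0*8/15 + 1/2*2/5 = 2/5
  d_1[Y] = 1/2*7/15 + 0*2/5 + 1/2*1/3 = 2/5
  d_1[Z] = 1/2*2/15 + 0*1/15 + 1/2*4/15 = 1/5
d_1 = (X=2/5, Y=2/5, Z=1/5)
  d_2[X] = 2/5*2/5 + 2/5*8/15 + 1/5*2/5 = 34/75
  d_2[Y] = 2/5*7/15 + 2/5*2/5 + 1/5*1/3 = 31/75
  d_2[Z] = 2/5*2/15 + 2/5*1/15 + 1/5*4/15 = 2/15
d_2 = (X=34/75, Y=31/75, Z=2/15)
  d_3[X] = 34/75*2/5 + 31/75*8/15 + 2/15*2/5 = 512/1125
  d_3[Y] = 34/75*7/15 + 31/75*2/5 + 2/15*1/3 = 158/375
  d_3[Z] = 34/75*2/15 + 31/75*1/15 + 2/15*4/15 = 139/1125
d_3 = (X=512/1125, Y=158/375, Z=139/1125)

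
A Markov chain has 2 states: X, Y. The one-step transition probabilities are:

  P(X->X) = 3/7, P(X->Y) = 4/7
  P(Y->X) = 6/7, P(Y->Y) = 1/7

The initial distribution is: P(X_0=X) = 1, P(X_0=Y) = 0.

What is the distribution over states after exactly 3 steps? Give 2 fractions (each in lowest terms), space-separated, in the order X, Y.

Answer: 195/343 148/343

Derivation:
Propagating the distribution step by step (d_{t+1} = d_t * P):
d_0 = (X=1, Y=0)
  d_1[X] = 1*3/7 + 0*6/7 = 3/7
  d_1[Y] = 1*4/7 + 0*1/7 = 4/7
d_1 = (X=3/7, Y=4/7)
  d_2[X] = 3/7*3/7 + 4/7*6/7 = 33/49
  d_2[Y] = 3/7*4/7 + 4/7*1/7 = 16/49
d_2 = (X=33/49, Y=16/49)
  d_3[X] = 33/49*3/7 + 16/49*6/7 = 195/343
  d_3[Y] = 33/49*4/7 + 16/49*1/7 = 148/343
d_3 = (X=195/343, Y=148/343)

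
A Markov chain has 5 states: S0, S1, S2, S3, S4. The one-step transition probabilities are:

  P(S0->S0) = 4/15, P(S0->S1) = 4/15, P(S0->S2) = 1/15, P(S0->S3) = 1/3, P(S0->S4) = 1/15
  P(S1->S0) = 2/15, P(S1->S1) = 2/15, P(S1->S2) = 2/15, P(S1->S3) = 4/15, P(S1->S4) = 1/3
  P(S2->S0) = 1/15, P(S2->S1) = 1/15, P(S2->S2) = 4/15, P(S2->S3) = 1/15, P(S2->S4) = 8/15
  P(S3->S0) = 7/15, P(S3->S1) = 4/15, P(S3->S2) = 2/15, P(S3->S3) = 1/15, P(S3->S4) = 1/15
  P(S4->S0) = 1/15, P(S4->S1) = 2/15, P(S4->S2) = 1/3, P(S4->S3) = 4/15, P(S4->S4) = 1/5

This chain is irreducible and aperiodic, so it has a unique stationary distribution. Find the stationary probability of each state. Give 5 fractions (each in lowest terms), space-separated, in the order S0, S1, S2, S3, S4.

Answer: 9137/46057 151/869 8871/46057 9264/46057 10782/46057

Derivation:
The stationary distribution satisfies pi = pi * P, i.e.:
  pi_S0 = 4/15*pi_S0 + 2/15*pi_S1 + 1/15*pi_S2 + 7/15*pi_S3 + 1/15*pi_S4
  pi_S1 = 4/15*pi_S0 + 2/15*pi_S1 + 1/15*pi_S2 + 4/15*pi_S3 + 2/15*pi_S4
  pi_S2 = 1/15*pi_S0 + 2/15*pi_S1 + 4/15*pi_S2 + 2/15*pi_S3 + 1/3*pi_S4
  pi_S3 = 1/3*pi_S0 + 4/15*pi_S1 + 1/15*pi_S2 + 1/15*pi_S3 + 4/15*pi_S4
  pi_S4 = 1/15*pi_S0 + 1/3*pi_S1 + 8/15*pi_S2 + 1/15*pi_S3 + 1/5*pi_S4
with normalization: pi_S0 + pi_S1 + pi_S2 + pi_S3 + pi_S4 = 1.

Using the first 4 balance equations plus normalization, the linear system A*pi = b is:
  [-11/15, 2/15, 1/15, 7/15, 1/15] . pi = 0
  [4/15, -13/15, 1/15, 4/15, 2/15] . pi = 0
  [1/15, 2/15, -11/15, 2/15, 1/3] . pi = 0
  [1/3, 4/15, 1/15, -14/15, 4/15] . pi = 0
  [1, 1, 1, 1, 1] . pi = 1

Solving yields:
  pi_S0 = 9137/46057
  pi_S1 = 151/869
  pi_S2 = 8871/46057
  pi_S3 = 9264/46057
  pi_S4 = 10782/46057

Verification (pi * P):
  9137/46057*4/15 + 151/869*2/15 + 8871/46057*1/15 + 9264/46057*7/15 + 10782/46057*1/15 = 9137/46057 = pi_S0  (ok)
  9137/46057*4/15 + 151/869*2/15 + 8871/46057*1/15 + 9264/46057*4/15 + 10782/46057*2/15 = 151/869 = pi_S1  (ok)
  9137/46057*1/15 + 151/869*2/15 + 8871/46057*4/15 + 9264/46057*2/15 + 10782/46057*1/3 = 8871/46057 = pi_S2  (ok)
  9137/46057*1/3 + 151/869*4/15 + 8871/46057*1/15 + 9264/46057*1/15 + 10782/46057*4/15 = 9264/46057 = pi_S3  (ok)
  9137/46057*1/15 + 151/869*1/3 + 8871/46057*8/15 + 9264/46057*1/15 + 10782/46057*1/5 = 10782/46057 = pi_S4  (ok)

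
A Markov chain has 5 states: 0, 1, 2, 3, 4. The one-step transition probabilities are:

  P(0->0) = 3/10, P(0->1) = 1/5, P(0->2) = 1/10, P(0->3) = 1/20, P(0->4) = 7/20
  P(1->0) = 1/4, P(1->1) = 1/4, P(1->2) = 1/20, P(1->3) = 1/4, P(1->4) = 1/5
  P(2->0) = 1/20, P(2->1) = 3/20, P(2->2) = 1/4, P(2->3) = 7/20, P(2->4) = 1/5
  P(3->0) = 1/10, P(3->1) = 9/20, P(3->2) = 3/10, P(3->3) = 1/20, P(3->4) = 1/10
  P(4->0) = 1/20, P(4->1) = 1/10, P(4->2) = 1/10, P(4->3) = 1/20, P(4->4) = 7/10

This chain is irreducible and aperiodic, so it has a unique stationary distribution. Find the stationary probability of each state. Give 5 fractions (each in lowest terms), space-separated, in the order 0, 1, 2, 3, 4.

The stationary distribution satisfies pi = pi * P, i.e.:
  pi_0 = 3/10*pi_0 + 1/4*pi_1 + 1/20*pi_2 + 1/10*pi_3 + 1/20*pi_4
  pi_1 = 1/5*pi_0 + 1/4*pi_1 + 3/20*pi_2 + 9/20*pi_3 + 1/10*pi_4
  pi_2 = 1/10*pi_0 + 1/20*pi_1 + 1/4*pi_2 + 3/10*pi_3 + 1/10*pi_4
  pi_3 = 1/20*pi_0 + 1/4*pi_1 + 7/20*pi_2 + 1/20*pi_3 + 1/20*pi_4
  pi_4 = 7/20*pi_0 + 1/5*pi_1 + 1/5*pi_2 + 1/10*pi_3 + 7/10*pi_4
with normalization: pi_0 + pi_1 + pi_2 + pi_3 + pi_4 = 1.

Using the first 4 balance equations plus normalization, the linear system A*pi = b is:
  [-7/10, 1/4, 1/20, 1/10, 1/20] . pi = 0
  [1/5, -3/4, 3/20, 9/20, 1/10] . pi = 0
  [1/10, 1/20, -3/4, 3/10, 1/10] . pi = 0
  [1/20, 1/4, 7/20, -19/20, 1/20] . pi = 0
  [1, 1, 1, 1, 1] . pi = 1

Solving yields:
  pi_0 = 1514/11913
  pi_1 = 4625/23826
  pi_2 = 3259/23826
  pi_3 = 1547/11913
  pi_4 = 4910/11913

Verification (pi * P):
  1514/11913*3/10 + 4625/23826*1/4 + 3259/23826*1/20 + 1547/11913*1/10 + 4910/11913*1/20 = 1514/11913 = pi_0  (ok)
  1514/11913*1/5 + 4625/23826*1/4 + 3259/23826*3/20 + 1547/11913*9/20 + 4910/11913*1/10 = 4625/23826 = pi_1  (ok)
  1514/11913*1/10 + 4625/23826*1/20 + 3259/23826*1/4 + 1547/11913*3/10 + 4910/11913*1/10 = 3259/23826 = pi_2  (ok)
  1514/11913*1/20 + 4625/23826*1/4 + 3259/23826*7/20 + 1547/11913*1/20 + 4910/11913*1/20 = 1547/11913 = pi_3  (ok)
  1514/11913*7/20 + 4625/23826*1/5 + 3259/23826*1/5 + 1547/11913*1/10 + 4910/11913*7/10 = 4910/11913 = pi_4  (ok)

Answer: 1514/11913 4625/23826 3259/23826 1547/11913 4910/11913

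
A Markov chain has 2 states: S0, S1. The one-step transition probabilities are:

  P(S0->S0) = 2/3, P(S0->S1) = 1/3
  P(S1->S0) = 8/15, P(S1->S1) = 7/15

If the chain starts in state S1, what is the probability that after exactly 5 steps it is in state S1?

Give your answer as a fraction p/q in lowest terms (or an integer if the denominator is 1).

Computing P^5 by repeated multiplication:
P^1 =
  S0: [2/3, 1/3]
  S1: [8/15, 7/15]
P^2 =
  S0: [28/45, 17/45]
  S1: [136/225, 89/225]
P^3 =
  S0: [416/675, 259/675]
  S1: [2072/3375, 1303/3375]
P^4 =
  S0: [6232/10125, 3893/10125]
  S1: [31144/50625, 19481/50625]
P^5 =
  S0: [93464/151875, 58411/151875]
  S1: [467288/759375, 292087/759375]

(P^5)[S1 -> S1] = 292087/759375

Answer: 292087/759375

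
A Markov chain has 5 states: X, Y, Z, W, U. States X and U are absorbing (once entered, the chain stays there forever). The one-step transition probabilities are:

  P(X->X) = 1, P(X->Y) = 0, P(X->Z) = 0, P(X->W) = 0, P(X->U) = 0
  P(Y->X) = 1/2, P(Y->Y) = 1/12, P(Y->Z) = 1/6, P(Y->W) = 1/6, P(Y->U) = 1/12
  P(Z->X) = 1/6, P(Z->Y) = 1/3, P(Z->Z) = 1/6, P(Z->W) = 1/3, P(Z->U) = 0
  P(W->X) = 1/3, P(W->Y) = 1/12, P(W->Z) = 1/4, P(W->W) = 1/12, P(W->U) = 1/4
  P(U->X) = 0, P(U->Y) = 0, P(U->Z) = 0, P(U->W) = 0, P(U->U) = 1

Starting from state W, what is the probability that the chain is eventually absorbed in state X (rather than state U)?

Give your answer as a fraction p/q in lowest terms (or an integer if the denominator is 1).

Let a_i = P(absorbed in X | start in state i).
Boundary conditions: a_X = 1, a_U = 0.
For each transient state i, a_i = sum_j P(i->j) * a_j:
  a_Y = 1/2*a_X + 1/12*a_Y + 1/6*a_Z + 1/6*a_W + 1/12*a_U
  a_Z = 1/6*a_X + 1/3*a_Y + 1/6*a_Z + 1/3*a_W + 0*a_U
  a_W = 1/3*a_X + 1/12*a_Y + 1/4*a_Z + 1/12*a_W + 1/4*a_U

Substituting a_X = 1 and a_U = 0, rearrange to (I - Q) a = r where r[i] = P(i -> X):
  [11/12, -1/6, -1/6] . (a_Y, a_Z, a_W) = 1/2
  [-1/3, 5/6, -1/3] . (a_Y, a_Z, a_W) = 1/6
  [-1/12, -1/4, 11/12] . (a_Y, a_Z, a_W) = 1/3

Solving yields:
  a_Y = 54/67
  a_Z = 367/469
  a_W = 305/469

Starting state is W, so the absorption probability is a_W = 305/469.

Answer: 305/469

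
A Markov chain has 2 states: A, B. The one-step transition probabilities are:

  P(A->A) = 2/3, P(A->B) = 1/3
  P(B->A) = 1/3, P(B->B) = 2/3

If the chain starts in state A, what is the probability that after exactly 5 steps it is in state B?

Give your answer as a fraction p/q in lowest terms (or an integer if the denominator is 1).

Answer: 121/243

Derivation:
Computing P^5 by repeated multiplication:
P^1 =
  A: [2/3, 1/3]
  B: [1/3, 2/3]
P^2 =
  A: [5/9, 4/9]
  B: [4/9, 5/9]
P^3 =
  A: [14/27, 13/27]
  B: [13/27, 14/27]
P^4 =
  A: [41/81, 40/81]
  B: [40/81, 41/81]
P^5 =
  A: [122/243, 121/243]
  B: [121/243, 122/243]

(P^5)[A -> B] = 121/243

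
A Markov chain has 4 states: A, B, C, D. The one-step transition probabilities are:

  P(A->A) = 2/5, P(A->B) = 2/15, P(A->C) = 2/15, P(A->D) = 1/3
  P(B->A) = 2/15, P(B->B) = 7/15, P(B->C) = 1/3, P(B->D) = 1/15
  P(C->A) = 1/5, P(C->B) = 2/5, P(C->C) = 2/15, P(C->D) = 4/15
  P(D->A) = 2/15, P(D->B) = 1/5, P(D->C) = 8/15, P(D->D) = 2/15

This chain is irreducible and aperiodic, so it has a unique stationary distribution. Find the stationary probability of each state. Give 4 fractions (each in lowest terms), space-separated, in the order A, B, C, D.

Answer: 559/2703 889/2703 743/2703 512/2703

Derivation:
The stationary distribution satisfies pi = pi * P, i.e.:
  pi_A = 2/5*pi_A + 2/15*pi_B + 1/5*pi_C + 2/15*pi_D
  pi_B = 2/15*pi_A + 7/15*pi_B + 2/5*pi_C + 1/5*pi_D
  pi_C = 2/15*pi_A + 1/3*pi_B + 2/15*pi_C + 8/15*pi_D
  pi_D = 1/3*pi_A + 1/15*pi_B + 4/15*pi_C + 2/15*pi_D
with normalization: pi_A + pi_B + pi_C + pi_D = 1.

Using the first 3 balance equations plus normalization, the linear system A*pi = b is:
  [-3/5, 2/15, 1/5, 2/15] . pi = 0
  [2/15, -8/15, 2/5, 1/5] . pi = 0
  [2/15, 1/3, -13/15, 8/15] . pi = 0
  [1, 1, 1, 1] . pi = 1

Solving yields:
  pi_A = 559/2703
  pi_B = 889/2703
  pi_C = 743/2703
  pi_D = 512/2703

Verification (pi * P):
  559/2703*2/5 + 889/2703*2/15 + 743/2703*1/5 + 512/2703*2/15 = 559/2703 = pi_A  (ok)
  559/2703*2/15 + 889/2703*7/15 + 743/2703*2/5 + 512/2703*1/5 = 889/2703 = pi_B  (ok)
  559/2703*2/15 + 889/2703*1/3 + 743/2703*2/15 + 512/2703*8/15 = 743/2703 = pi_C  (ok)
  559/2703*1/3 + 889/2703*1/15 + 743/2703*4/15 + 512/2703*2/15 = 512/2703 = pi_D  (ok)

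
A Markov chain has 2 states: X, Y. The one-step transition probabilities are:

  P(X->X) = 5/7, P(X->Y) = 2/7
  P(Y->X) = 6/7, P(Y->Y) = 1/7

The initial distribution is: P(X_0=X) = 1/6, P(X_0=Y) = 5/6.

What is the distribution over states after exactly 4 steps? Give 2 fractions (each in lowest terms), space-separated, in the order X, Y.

Answer: 1543/2058 515/2058

Derivation:
Propagating the distribution step by step (d_{t+1} = d_t * P):
d_0 = (X=1/6, Y=5/6)
  d_1[X] = 1/6*5/7 + 5/6*6/7 = 5/6
  d_1[Y] = 1/6*2/7 + 5/6*1/7 = 1/6
d_1 = (X=5/6, Y=1/6)
  d_2[X] = 5/6*5/7 + 1/6*6/7 = 31/42
  d_2[Y] = 5/6*2/7 + 1/6*1/7 = 11/42
d_2 = (X=31/42, Y=11/42)
  d_3[X] = 31/42*5/7 + 11/42*6/7 = 221/294
  d_3[Y] = 31/42*2/7 + 11/42*1/7 = 73/294
d_3 = (X=221/294, Y=73/294)
  d_4[X] = 221/294*5/7 + 73/294*6/7 = 1543/2058
  d_4[Y] = 221/294*2/7 + 73/294*1/7 = 515/2058
d_4 = (X=1543/2058, Y=515/2058)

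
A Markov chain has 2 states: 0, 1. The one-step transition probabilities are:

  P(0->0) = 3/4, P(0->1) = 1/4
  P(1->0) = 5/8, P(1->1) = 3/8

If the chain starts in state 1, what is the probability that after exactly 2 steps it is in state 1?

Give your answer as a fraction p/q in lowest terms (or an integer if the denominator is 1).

Computing P^2 by repeated multiplication:
P^1 =
  0: [3/4, 1/4]
  1: [5/8, 3/8]
P^2 =
  0: [23/32, 9/32]
  1: [45/64, 19/64]

(P^2)[1 -> 1] = 19/64

Answer: 19/64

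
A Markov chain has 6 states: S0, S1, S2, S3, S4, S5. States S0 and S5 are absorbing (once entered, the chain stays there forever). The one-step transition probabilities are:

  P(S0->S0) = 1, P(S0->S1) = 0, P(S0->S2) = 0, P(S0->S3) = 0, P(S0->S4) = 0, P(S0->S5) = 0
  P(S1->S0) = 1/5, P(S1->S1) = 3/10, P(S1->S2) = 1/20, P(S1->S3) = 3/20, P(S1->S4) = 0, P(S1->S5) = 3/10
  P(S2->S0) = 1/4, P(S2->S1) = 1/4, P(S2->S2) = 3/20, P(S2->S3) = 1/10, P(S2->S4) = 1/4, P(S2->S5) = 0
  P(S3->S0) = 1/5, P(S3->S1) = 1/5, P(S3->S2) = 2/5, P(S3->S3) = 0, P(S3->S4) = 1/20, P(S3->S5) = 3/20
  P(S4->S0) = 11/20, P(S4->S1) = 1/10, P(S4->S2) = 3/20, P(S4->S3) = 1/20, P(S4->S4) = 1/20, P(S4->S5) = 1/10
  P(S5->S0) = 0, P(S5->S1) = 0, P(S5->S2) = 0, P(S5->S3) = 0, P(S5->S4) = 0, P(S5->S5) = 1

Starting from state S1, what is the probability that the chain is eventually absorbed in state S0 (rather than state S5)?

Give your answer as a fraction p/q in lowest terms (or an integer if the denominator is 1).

Answer: 1269/2684

Derivation:
Let a_i = P(absorbed in S0 | start in state i).
Boundary conditions: a_S0 = 1, a_S5 = 0.
For each transient state i, a_i = sum_j P(i->j) * a_j:
  a_S1 = 1/5*a_S0 + 3/10*a_S1 + 1/20*a_S2 + 3/20*a_S3 + 0*a_S4 + 3/10*a_S5
  a_S2 = 1/4*a_S0 + 1/4*a_S1 + 3/20*a_S2 + 1/10*a_S3 + 1/4*a_S4 + 0*a_S5
  a_S3 = 1/5*a_S0 + 1/5*a_S1 + 2/5*a_S2 + 0*a_S3 + 1/20*a_S4 + 3/20*a_S5
  a_S4 = 11/20*a_S0 + 1/10*a_S1 + 3/20*a_S2 + 1/20*a_S3 + 1/20*a_S4 + 1/10*a_S5

Substituting a_S0 = 1 and a_S5 = 0, rearrange to (I - Q) a = r where r[i] = P(i -> S0):
  [7/10, -1/20, -3/20, 0] . (a_S1, a_S2, a_S3, a_S4) = 1/5
  [-1/4, 17/20, -1/10, -1/4] . (a_S1, a_S2, a_S3, a_S4) = 1/4
  [-1/5, -2/5, 1, -1/20] . (a_S1, a_S2, a_S3, a_S4) = 1/5
  [-1/10, -3/20, -1/20, 19/20] . (a_S1, a_S2, a_S3, a_S4) = 11/20

Solving yields:
  a_S1 = 1269/2684
  a_S2 = 1975/2684
  a_S3 = 1685/2684
  a_S4 = 522/671

Starting state is S1, so the absorption probability is a_S1 = 1269/2684.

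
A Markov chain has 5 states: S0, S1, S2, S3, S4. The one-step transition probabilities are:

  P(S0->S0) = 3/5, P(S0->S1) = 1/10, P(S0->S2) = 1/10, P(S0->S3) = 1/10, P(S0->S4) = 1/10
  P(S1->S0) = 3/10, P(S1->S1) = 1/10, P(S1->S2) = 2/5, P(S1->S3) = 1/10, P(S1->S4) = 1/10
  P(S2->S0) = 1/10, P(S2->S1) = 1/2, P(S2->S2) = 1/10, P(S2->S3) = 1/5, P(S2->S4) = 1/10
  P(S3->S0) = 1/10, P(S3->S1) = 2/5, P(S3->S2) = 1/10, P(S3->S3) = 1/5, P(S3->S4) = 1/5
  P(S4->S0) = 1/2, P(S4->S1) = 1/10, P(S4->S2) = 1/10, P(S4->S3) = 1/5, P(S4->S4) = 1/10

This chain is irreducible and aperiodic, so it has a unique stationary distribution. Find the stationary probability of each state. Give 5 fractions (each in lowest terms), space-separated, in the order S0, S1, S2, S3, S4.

Answer: 207/553 803/3871 628/3871 549/3871 442/3871

Derivation:
The stationary distribution satisfies pi = pi * P, i.e.:
  pi_S0 = 3/5*pi_S0 + 3/10*pi_S1 + 1/10*pi_S2 + 1/10*pi_S3 + 1/2*pi_S4
  pi_S1 = 1/10*pi_S0 + 1/10*pi_S1 + 1/2*pi_S2 + 2/5*pi_S3 + 1/10*pi_S4
  pi_S2 = 1/10*pi_S0 + 2/5*pi_S1 + 1/10*pi_S2 + 1/10*pi_S3 + 1/10*pi_S4
  pi_S3 = 1/10*pi_S0 + 1/10*pi_S1 + 1/5*pi_S2 + 1/5*pi_S3 + 1/5*pi_S4
  pi_S4 = 1/10*pi_S0 + 1/10*pi_S1 + 1/10*pi_S2 + 1/5*pi_S3 + 1/10*pi_S4
with normalization: pi_S0 + pi_S1 + pi_S2 + pi_S3 + pi_S4 = 1.

Using the first 4 balance equations plus normalization, the linear system A*pi = b is:
  [-2/5, 3/10, 1/10, 1/10, 1/2] . pi = 0
  [1/10, -9/10, 1/2, 2/5, 1/10] . pi = 0
  [1/10, 2/5, -9/10, 1/10, 1/10] . pi = 0
  [1/10, 1/10, 1/5, -4/5, 1/5] . pi = 0
  [1, 1, 1, 1, 1] . pi = 1

Solving yields:
  pi_S0 = 207/553
  pi_S1 = 803/3871
  pi_S2 = 628/3871
  pi_S3 = 549/3871
  pi_S4 = 442/3871

Verification (pi * P):
  207/553*3/5 + 803/3871*3/10 + 628/3871*1/10 + 549/3871*1/10 + 442/3871*1/2 = 207/553 = pi_S0  (ok)
  207/553*1/10 + 803/3871*1/10 + 628/3871*1/2 + 549/3871*2/5 + 442/3871*1/10 = 803/3871 = pi_S1  (ok)
  207/553*1/10 + 803/3871*2/5 + 628/3871*1/10 + 549/3871*1/10 + 442/3871*1/10 = 628/3871 = pi_S2  (ok)
  207/553*1/10 + 803/3871*1/10 + 628/3871*1/5 + 549/3871*1/5 + 442/3871*1/5 = 549/3871 = pi_S3  (ok)
  207/553*1/10 + 803/3871*1/10 + 628/3871*1/10 + 549/3871*1/5 + 442/3871*1/10 = 442/3871 = pi_S4  (ok)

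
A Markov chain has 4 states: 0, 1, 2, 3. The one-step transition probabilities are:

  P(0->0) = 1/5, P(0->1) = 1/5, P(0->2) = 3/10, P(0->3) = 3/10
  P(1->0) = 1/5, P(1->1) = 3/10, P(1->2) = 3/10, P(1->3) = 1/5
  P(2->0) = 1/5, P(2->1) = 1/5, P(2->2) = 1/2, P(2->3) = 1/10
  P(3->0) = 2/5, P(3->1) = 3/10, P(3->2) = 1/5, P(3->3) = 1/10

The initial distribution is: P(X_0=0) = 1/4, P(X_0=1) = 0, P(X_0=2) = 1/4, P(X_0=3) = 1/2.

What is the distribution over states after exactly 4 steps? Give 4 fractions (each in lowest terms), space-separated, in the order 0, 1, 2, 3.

Answer: 117/500 193/800 3531/10000 3433/20000

Derivation:
Propagating the distribution step by step (d_{t+1} = d_t * P):
d_0 = (0=1/4, 1=0, 2=1/4, 3=1/2)
  d_1[0] = 1/4*1/5 + 0*1/5 + 1/4*1/5 + 1/2*2/5 = 3/10
  d_1[1] = 1/4*1/5 + 0*3/10 + 1/4*1/5 + 1/2*3/10 = 1/4
  d_1[2] = 1/4*3/10 + 0*3/10 + 1/4*1/2 + 1/2*1/5 = 3/10
  d_1[3] = 1/4*3/10 + 0*1/5 + 1/4*1/10 + 1/2*1/10 = 3/20
d_1 = (0=3/10, 1=1/4, 2=3/10, 3=3/20)
  d_2[0] = 3/10*1/5 + 1/4*1/5 + 3/10*1/5 + 3/20*2/5 = 23/100
  d_2[1] = 3/10*1/5 + 1/4*3/10 + 3/10*1/5 + 3/20*3/10 = 6/25
  d_2[2] = 3/10*3/10 + 1/4*3/10 + 3/10*1/2 + 3/20*1/5 = 69/200
  d_2[3] = 3/10*3/10 + 1/4*1/5 + 3/10*1/10 + 3/20*1/10 = 37/200
d_2 = (0=23/100, 1=6/25, 2=69/200, 3=37/200)
  d_3[0] = 23/100*1/5 + 6/25*1/5 + 69/200*1/5 + 37/200*2/5 = 237/1000
  d_3[1] = 23/100*1/5 + 6/25*3/10 + 69/200*1/5 + 37/200*3/10 = 97/400
  d_3[2] = 23/100*3/10 + 6/25*3/10 + 69/200*1/2 + 37/200*1/5 = 701/2000
  d_3[3] = 23/100*3/10 + 6/25*1/5 + 69/200*1/10 + 37/200*1/10 = 17/100
d_3 = (0=237/1000, 1=97/400, 2=701/2000, 3=17/100)
  d_4[0] = 237/1000*1/5 + 97/400*1/5 + 701/2000*1/5 + 17/100*2/5 = 117/500
  d_4[1] = 237/1000*1/5 + 97/400*3/10 + 701/2000*1/5 + 17/100*3/10 = 193/800
  d_4[2] = 237/1000*3/10 + 97/400*3/10 + 701/2000*1/2 + 17/100*1/5 = 3531/10000
  d_4[3] = 237/1000*3/10 + 97/400*1/5 + 701/2000*1/10 + 17/100*1/10 = 3433/20000
d_4 = (0=117/500, 1=193/800, 2=3531/10000, 3=3433/20000)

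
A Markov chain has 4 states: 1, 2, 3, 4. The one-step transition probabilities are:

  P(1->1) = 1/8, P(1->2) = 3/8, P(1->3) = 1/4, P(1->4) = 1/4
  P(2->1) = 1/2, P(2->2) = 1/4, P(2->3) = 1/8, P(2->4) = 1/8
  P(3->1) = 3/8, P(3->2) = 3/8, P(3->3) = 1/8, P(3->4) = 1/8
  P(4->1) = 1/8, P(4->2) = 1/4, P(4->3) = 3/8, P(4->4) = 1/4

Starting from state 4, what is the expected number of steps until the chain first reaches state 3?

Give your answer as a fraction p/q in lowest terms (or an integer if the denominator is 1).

Let h_i = expected steps to first reach 3 from state i.
Boundary: h_3 = 0.
First-step equations for the other states:
  h_1 = 1 + 1/8*h_1 + 3/8*h_2 + 1/4*h_3 + 1/4*h_4
  h_2 = 1 + 1/2*h_1 + 1/4*h_2 + 1/8*h_3 + 1/8*h_4
  h_4 = 1 + 1/8*h_1 + 1/4*h_2 + 3/8*h_3 + 1/4*h_4

Substituting h_3 = 0 and rearranging gives the linear system (I - Q) h = 1:
  [7/8, -3/8, -1/4] . (h_1, h_2, h_4) = 1
  [-1/2, 3/4, -1/8] . (h_1, h_2, h_4) = 1
  [-1/8, -1/4, 3/4] . (h_1, h_2, h_4) = 1

Solving yields:
  h_1 = 568/135
  h_2 = 128/27
  h_4 = 488/135

Starting state is 4, so the expected hitting time is h_4 = 488/135.

Answer: 488/135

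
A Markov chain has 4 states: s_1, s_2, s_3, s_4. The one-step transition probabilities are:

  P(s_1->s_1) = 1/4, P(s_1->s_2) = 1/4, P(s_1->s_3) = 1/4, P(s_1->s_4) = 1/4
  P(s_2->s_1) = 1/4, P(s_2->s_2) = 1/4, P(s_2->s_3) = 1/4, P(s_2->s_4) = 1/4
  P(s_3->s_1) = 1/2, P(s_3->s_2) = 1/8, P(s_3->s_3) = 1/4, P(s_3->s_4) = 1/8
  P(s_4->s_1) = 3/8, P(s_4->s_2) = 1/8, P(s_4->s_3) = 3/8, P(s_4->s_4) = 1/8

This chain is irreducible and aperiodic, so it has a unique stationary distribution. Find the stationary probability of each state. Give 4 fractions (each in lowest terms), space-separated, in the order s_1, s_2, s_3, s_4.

Answer: 25/73 14/73 20/73 14/73

Derivation:
The stationary distribution satisfies pi = pi * P, i.e.:
  pi_s_1 = 1/4*pi_s_1 + 1/4*pi_s_2 + 1/2*pi_s_3 + 3/8*pi_s_4
  pi_s_2 = 1/4*pi_s_1 + 1/4*pi_s_2 + 1/8*pi_s_3 + 1/8*pi_s_4
  pi_s_3 = 1/4*pi_s_1 + 1/4*pi_s_2 + 1/4*pi_s_3 + 3/8*pi_s_4
  pi_s_4 = 1/4*pi_s_1 + 1/4*pi_s_2 + 1/8*pi_s_3 + 1/8*pi_s_4
with normalization: pi_s_1 + pi_s_2 + pi_s_3 + pi_s_4 = 1.

Using the first 3 balance equations plus normalization, the linear system A*pi = b is:
  [-3/4, 1/4, 1/2, 3/8] . pi = 0
  [1/4, -3/4, 1/8, 1/8] . pi = 0
  [1/4, 1/4, -3/4, 3/8] . pi = 0
  [1, 1, 1, 1] . pi = 1

Solving yields:
  pi_s_1 = 25/73
  pi_s_2 = 14/73
  pi_s_3 = 20/73
  pi_s_4 = 14/73

Verification (pi * P):
  25/73*1/4 + 14/73*1/4 + 20/73*1/2 + 14/73*3/8 = 25/73 = pi_s_1  (ok)
  25/73*1/4 + 14/73*1/4 + 20/73*1/8 + 14/73*1/8 = 14/73 = pi_s_2  (ok)
  25/73*1/4 + 14/73*1/4 + 20/73*1/4 + 14/73*3/8 = 20/73 = pi_s_3  (ok)
  25/73*1/4 + 14/73*1/4 + 20/73*1/8 + 14/73*1/8 = 14/73 = pi_s_4  (ok)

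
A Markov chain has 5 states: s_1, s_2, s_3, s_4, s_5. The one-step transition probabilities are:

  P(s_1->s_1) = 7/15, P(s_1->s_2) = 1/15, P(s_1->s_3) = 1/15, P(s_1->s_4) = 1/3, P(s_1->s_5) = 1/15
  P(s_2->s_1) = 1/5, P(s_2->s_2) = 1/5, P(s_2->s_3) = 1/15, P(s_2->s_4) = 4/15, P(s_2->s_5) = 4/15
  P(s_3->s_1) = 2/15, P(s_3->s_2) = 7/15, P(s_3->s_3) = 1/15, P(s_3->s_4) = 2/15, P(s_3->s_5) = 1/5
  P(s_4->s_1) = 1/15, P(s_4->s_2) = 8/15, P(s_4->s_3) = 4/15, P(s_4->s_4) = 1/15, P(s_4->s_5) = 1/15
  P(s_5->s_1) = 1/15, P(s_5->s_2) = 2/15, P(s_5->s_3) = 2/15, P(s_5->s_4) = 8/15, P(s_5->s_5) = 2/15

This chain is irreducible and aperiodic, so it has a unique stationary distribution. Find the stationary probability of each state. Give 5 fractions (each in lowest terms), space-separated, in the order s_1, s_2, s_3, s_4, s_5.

Answer: 4911/26113 7384/26113 3318/26113 13157/52226 7843/52226

Derivation:
The stationary distribution satisfies pi = pi * P, i.e.:
  pi_s_1 = 7/15*pi_s_1 + 1/5*pi_s_2 + 2/15*pi_s_3 + 1/15*pi_s_4 + 1/15*pi_s_5
  pi_s_2 = 1/15*pi_s_1 + 1/5*pi_s_2 + 7/15*pi_s_3 + 8/15*pi_s_4 + 2/15*pi_s_5
  pi_s_3 = 1/15*pi_s_1 + 1/15*pi_s_2 + 1/15*pi_s_3 + 4/15*pi_s_4 + 2/15*pi_s_5
  pi_s_4 = 1/3*pi_s_1 + 4/15*pi_s_2 + 2/15*pi_s_3 + 1/15*pi_s_4 + 8/15*pi_s_5
  pi_s_5 = 1/15*pi_s_1 + 4/15*pi_s_2 + 1/5*pi_s_3 + 1/15*pi_s_4 + 2/15*pi_s_5
with normalization: pi_s_1 + pi_s_2 + pi_s_3 + pi_s_4 + pi_s_5 = 1.

Using the first 4 balance equations plus normalization, the linear system A*pi = b is:
  [-8/15, 1/5, 2/15, 1/15, 1/15] . pi = 0
  [1/15, -4/5, 7/15, 8/15, 2/15] . pi = 0
  [1/15, 1/15, -14/15, 4/15, 2/15] . pi = 0
  [1/3, 4/15, 2/15, -14/15, 8/15] . pi = 0
  [1, 1, 1, 1, 1] . pi = 1

Solving yields:
  pi_s_1 = 4911/26113
  pi_s_2 = 7384/26113
  pi_s_3 = 3318/26113
  pi_s_4 = 13157/52226
  pi_s_5 = 7843/52226

Verification (pi * P):
  4911/26113*7/15 + 7384/26113*1/5 + 3318/26113*2/15 + 13157/52226*1/15 + 7843/52226*1/15 = 4911/26113 = pi_s_1  (ok)
  4911/26113*1/15 + 7384/26113*1/5 + 3318/26113*7/15 + 13157/52226*8/15 + 7843/52226*2/15 = 7384/26113 = pi_s_2  (ok)
  4911/26113*1/15 + 7384/26113*1/15 + 3318/26113*1/15 + 13157/52226*4/15 + 7843/52226*2/15 = 3318/26113 = pi_s_3  (ok)
  4911/26113*1/3 + 7384/26113*4/15 + 3318/26113*2/15 + 13157/52226*1/15 + 7843/52226*8/15 = 13157/52226 = pi_s_4  (ok)
  4911/26113*1/15 + 7384/26113*4/15 + 3318/26113*1/5 + 13157/52226*1/15 + 7843/52226*2/15 = 7843/52226 = pi_s_5  (ok)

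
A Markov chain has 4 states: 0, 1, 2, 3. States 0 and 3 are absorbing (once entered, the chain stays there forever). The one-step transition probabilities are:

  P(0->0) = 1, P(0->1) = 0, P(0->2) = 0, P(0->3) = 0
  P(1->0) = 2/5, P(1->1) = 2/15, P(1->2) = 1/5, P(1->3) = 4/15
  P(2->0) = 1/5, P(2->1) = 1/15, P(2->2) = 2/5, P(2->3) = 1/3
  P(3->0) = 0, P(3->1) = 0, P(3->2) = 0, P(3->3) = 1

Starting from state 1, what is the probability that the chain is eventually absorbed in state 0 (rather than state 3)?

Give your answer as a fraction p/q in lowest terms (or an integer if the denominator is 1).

Answer: 21/38

Derivation:
Let a_i = P(absorbed in 0 | start in state i).
Boundary conditions: a_0 = 1, a_3 = 0.
For each transient state i, a_i = sum_j P(i->j) * a_j:
  a_1 = 2/5*a_0 + 2/15*a_1 + 1/5*a_2 + 4/15*a_3
  a_2 = 1/5*a_0 + 1/15*a_1 + 2/5*a_2 + 1/3*a_3

Substituting a_0 = 1 and a_3 = 0, rearrange to (I - Q) a = r where r[i] = P(i -> 0):
  [13/15, -1/5] . (a_1, a_2) = 2/5
  [-1/15, 3/5] . (a_1, a_2) = 1/5

Solving yields:
  a_1 = 21/38
  a_2 = 15/38

Starting state is 1, so the absorption probability is a_1 = 21/38.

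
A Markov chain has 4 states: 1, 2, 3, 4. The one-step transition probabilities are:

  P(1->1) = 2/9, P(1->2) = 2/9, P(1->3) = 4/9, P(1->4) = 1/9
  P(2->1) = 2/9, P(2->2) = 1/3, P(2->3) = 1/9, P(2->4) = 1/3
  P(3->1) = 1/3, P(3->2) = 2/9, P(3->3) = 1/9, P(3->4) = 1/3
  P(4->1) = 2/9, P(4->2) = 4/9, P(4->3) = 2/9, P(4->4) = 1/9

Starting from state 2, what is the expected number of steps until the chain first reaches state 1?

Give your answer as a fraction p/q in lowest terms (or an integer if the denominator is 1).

Let h_i = expected steps to first reach 1 from state i.
Boundary: h_1 = 0.
First-step equations for the other states:
  h_2 = 1 + 2/9*h_1 + 1/3*h_2 + 1/9*h_3 + 1/3*h_4
  h_3 = 1 + 1/3*h_1 + 2/9*h_2 + 1/9*h_3 + 1/3*h_4
  h_4 = 1 + 2/9*h_1 + 4/9*h_2 + 2/9*h_3 + 1/9*h_4

Substituting h_1 = 0 and rearranging gives the linear system (I - Q) h = 1:
  [2/3, -1/9, -1/3] . (h_2, h_3, h_4) = 1
  [-2/9, 8/9, -1/3] . (h_2, h_3, h_4) = 1
  [-4/9, -2/9, 8/9] . (h_2, h_3, h_4) = 1

Solving yields:
  h_2 = 891/212
  h_3 = 198/53
  h_4 = 441/106

Starting state is 2, so the expected hitting time is h_2 = 891/212.

Answer: 891/212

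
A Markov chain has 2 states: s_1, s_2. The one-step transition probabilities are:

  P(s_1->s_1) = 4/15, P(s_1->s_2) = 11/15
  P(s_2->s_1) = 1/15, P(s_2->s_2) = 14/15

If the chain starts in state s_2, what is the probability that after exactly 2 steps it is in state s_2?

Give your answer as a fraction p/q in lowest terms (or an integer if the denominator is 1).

Answer: 23/25

Derivation:
Computing P^2 by repeated multiplication:
P^1 =
  s_1: [4/15, 11/15]
  s_2: [1/15, 14/15]
P^2 =
  s_1: [3/25, 22/25]
  s_2: [2/25, 23/25]

(P^2)[s_2 -> s_2] = 23/25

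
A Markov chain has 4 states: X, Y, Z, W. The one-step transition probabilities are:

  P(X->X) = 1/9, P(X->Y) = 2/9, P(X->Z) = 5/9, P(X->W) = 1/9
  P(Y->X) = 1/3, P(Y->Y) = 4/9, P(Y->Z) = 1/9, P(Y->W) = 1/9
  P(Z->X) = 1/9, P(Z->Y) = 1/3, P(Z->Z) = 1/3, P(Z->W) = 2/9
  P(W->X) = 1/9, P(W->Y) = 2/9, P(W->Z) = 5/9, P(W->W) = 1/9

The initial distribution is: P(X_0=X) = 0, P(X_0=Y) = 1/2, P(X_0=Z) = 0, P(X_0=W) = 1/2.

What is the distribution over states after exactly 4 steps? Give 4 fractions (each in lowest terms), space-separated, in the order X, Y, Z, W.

Answer: 5/27 1/3 1/3 4/27

Derivation:
Propagating the distribution step by step (d_{t+1} = d_t * P):
d_0 = (X=0, Y=1/2, Z=0, W=1/2)
  d_1[X] = 0*1/9 + 1/2*1/3 + 0*1/9 + 1/2*1/9 = 2/9
  d_1[Y] = 0*2/9 + 1/2*4/9 + 0*1/3 + 1/2*2/9 = 1/3
  d_1[Z] = 0*5/9 + 1/2*1/9 + 0*1/3 + 1/2*5/9 = 1/3
  d_1[W] = 0*1/9 + 1/2*1/9 + 0*2/9 + 1/2*1/9 = 1/9
d_1 = (X=2/9, Y=1/3, Z=1/3, W=1/9)
  d_2[X] = 2/9*1/9 + 1/3*1/3 + 1/3*1/9 + 1/9*1/9 = 5/27
  d_2[Y] = 2/9*2/9 + 1/3*4/9 + 1/3*1/3 + 1/9*2/9 = 1/3
  d_2[Z] = 2/9*5/9 + 1/3*1/9 + 1/3*1/3 + 1/9*5/9 = 1/3
  d_2[W] = 2/9*1/9 + 1/3*1/9 + 1/3*2/9 + 1/9*1/9 = 4/27
d_2 = (X=5/27, Y=1/3, Z=1/3, W=4/27)
  d_3[X] = 5/27*1/9 + 1/3*1/3 + 1/3*1/9 + 4/27*1/9 = 5/27
  d_3[Y] = 5/27*2/9 + 1/3*4/9 + 1/3*1/3 + 4/27*2/9 = 1/3
  d_3[Z] = 5/27*5/9 + 1/3*1/9 + 1/3*1/3 + 4/27*5/9 = 1/3
  d_3[W] = 5/27*1/9 + 1/3*1/9 + 1/3*2/9 + 4/27*1/9 = 4/27
d_3 = (X=5/27, Y=1/3, Z=1/3, W=4/27)
  d_4[X] = 5/27*1/9 + 1/3*1/3 + 1/3*1/9 + 4/27*1/9 = 5/27
  d_4[Y] = 5/27*2/9 + 1/3*4/9 + 1/3*1/3 + 4/27*2/9 = 1/3
  d_4[Z] = 5/27*5/9 + 1/3*1/9 + 1/3*1/3 + 4/27*5/9 = 1/3
  d_4[W] = 5/27*1/9 + 1/3*1/9 + 1/3*2/9 + 4/27*1/9 = 4/27
d_4 = (X=5/27, Y=1/3, Z=1/3, W=4/27)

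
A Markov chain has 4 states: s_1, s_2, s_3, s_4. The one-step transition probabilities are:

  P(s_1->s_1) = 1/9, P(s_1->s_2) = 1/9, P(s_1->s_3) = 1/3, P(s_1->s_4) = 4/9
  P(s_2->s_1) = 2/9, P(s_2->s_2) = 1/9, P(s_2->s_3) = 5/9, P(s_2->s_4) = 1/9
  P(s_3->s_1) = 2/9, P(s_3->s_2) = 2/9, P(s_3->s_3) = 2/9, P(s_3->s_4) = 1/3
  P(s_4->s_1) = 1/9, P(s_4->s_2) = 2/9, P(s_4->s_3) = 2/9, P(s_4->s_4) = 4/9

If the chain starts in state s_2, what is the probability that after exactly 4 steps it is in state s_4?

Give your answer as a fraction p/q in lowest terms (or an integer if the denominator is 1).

Computing P^4 by repeated multiplication:
P^1 =
  s_1: [1/9, 1/9, 1/3, 4/9]
  s_2: [2/9, 1/9, 5/9, 1/9]
  s_3: [2/9, 2/9, 2/9, 1/3]
  s_4: [1/9, 2/9, 2/9, 4/9]
P^2 =
  s_1: [13/81, 16/81, 22/81, 10/27]
  s_2: [5/27, 5/27, 23/81, 28/81]
  s_3: [13/81, 14/81, 26/81, 28/81]
  s_4: [13/81, 5/27, 25/81, 28/81]
P^3 =
  s_1: [119/729, 133/729, 223/729, 254/729]
  s_2: [119/729, 44/243, 74/243, 256/729]
  s_3: [121/729, 5/27, 217/729, 256/729]
  s_4: [121/729, 134/729, 220/729, 254/729]
P^4 =
  s_1: [1085/6561, 134/729, 1976/6561, 2294/6561]
  s_2: [361/2187, 1207/6561, 1973/6561, 766/2187]
  s_3: [1081/6561, 1202/6561, 1984/6561, 2294/6561]
  s_4: [361/2187, 401/2187, 1981/6561, 2294/6561]

(P^4)[s_2 -> s_4] = 766/2187

Answer: 766/2187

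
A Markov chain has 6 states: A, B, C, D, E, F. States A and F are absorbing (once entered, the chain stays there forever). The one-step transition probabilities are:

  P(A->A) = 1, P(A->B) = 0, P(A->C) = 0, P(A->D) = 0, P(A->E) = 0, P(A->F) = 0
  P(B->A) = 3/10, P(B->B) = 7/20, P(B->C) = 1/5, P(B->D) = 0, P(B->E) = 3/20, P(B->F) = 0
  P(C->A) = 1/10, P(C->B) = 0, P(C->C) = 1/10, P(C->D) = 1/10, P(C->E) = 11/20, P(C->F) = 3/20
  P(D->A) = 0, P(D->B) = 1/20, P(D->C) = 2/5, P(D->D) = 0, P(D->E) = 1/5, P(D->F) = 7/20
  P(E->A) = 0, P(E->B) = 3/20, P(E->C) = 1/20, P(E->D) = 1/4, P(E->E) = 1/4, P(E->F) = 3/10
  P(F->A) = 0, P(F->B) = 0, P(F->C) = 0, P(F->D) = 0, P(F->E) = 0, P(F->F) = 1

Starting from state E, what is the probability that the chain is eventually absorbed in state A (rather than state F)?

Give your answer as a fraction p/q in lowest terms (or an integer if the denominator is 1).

Answer: 2206/11817

Derivation:
Let a_i = P(absorbed in A | start in state i).
Boundary conditions: a_A = 1, a_F = 0.
For each transient state i, a_i = sum_j P(i->j) * a_j:
  a_B = 3/10*a_A + 7/20*a_B + 1/5*a_C + 0*a_D + 3/20*a_E + 0*a_F
  a_C = 1/10*a_A + 0*a_B + 1/10*a_C + 1/10*a_D + 11/20*a_E + 3/20*a_F
  a_D = 0*a_A + 1/20*a_B + 2/5*a_C + 0*a_D + 1/5*a_E + 7/20*a_F
  a_E = 0*a_A + 3/20*a_B + 1/20*a_C + 1/4*a_D + 1/4*a_E + 3/10*a_F

Substituting a_A = 1 and a_F = 0, rearrange to (I - Q) a = r where r[i] = P(i -> A):
  [13/20, -1/5, 0, -3/20] . (a_B, a_C, a_D, a_E) = 3/10
  [0, 9/10, -1/10, -11/20] . (a_B, a_C, a_D, a_E) = 1/10
  [-1/20, -2/5, 1, -1/5] . (a_B, a_C, a_D, a_E) = 0
  [-3/20, -1/20, -1/4, 3/4] . (a_B, a_C, a_D, a_E) = 0

Solving yields:
  a_B = 6848/11817
  a_C = 2876/11817
  a_D = 1934/11817
  a_E = 2206/11817

Starting state is E, so the absorption probability is a_E = 2206/11817.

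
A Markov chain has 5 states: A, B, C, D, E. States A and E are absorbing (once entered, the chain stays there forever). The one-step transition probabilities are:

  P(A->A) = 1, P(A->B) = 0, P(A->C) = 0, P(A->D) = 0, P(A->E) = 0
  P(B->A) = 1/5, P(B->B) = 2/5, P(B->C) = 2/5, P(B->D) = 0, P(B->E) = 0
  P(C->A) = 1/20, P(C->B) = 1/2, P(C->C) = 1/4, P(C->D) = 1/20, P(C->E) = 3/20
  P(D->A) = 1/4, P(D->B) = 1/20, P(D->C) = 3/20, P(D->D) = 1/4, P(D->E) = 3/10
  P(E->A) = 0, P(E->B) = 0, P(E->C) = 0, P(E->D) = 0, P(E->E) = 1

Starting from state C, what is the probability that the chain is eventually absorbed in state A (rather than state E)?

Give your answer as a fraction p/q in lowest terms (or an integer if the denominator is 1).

Let a_i = P(absorbed in A | start in state i).
Boundary conditions: a_A = 1, a_E = 0.
For each transient state i, a_i = sum_j P(i->j) * a_j:
  a_B = 1/5*a_A + 2/5*a_B + 2/5*a_C + 0*a_D + 0*a_E
  a_C = 1/20*a_A + 1/2*a_B + 1/4*a_C + 1/20*a_D + 3/20*a_E
  a_D = 1/4*a_A + 1/20*a_B + 3/20*a_C + 1/4*a_D + 3/10*a_E

Substituting a_A = 1 and a_E = 0, rearrange to (I - Q) a = r where r[i] = P(i -> A):
  [3/5, -2/5, 0] . (a_B, a_C, a_D) = 1/5
  [-1/2, 3/4, -1/20] . (a_B, a_C, a_D) = 1/20
  [-1/20, -3/20, 3/4] . (a_B, a_C, a_D) = 1/4

Solving yields:
  a_B = 131/182
  a_C = 211/364
  a_D = 181/364

Starting state is C, so the absorption probability is a_C = 211/364.

Answer: 211/364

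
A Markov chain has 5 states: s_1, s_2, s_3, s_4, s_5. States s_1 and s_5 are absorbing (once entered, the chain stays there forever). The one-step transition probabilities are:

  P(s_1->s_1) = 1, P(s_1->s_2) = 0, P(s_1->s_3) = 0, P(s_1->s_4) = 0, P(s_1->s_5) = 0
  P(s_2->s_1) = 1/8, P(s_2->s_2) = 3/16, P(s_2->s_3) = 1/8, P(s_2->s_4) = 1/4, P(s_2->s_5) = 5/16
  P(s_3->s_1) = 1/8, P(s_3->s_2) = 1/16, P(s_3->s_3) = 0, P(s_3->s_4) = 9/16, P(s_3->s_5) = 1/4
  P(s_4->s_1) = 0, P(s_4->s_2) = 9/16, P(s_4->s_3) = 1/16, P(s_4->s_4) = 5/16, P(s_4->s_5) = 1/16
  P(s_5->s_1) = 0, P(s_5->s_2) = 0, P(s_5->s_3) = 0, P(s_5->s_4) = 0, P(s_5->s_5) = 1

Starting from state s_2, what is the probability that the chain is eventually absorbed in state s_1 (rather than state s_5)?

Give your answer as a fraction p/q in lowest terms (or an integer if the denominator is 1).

Let a_i = P(absorbed in s_1 | start in state i).
Boundary conditions: a_s_1 = 1, a_s_5 = 0.
For each transient state i, a_i = sum_j P(i->j) * a_j:
  a_s_2 = 1/8*a_s_1 + 3/16*a_s_2 + 1/8*a_s_3 + 1/4*a_s_4 + 5/16*a_s_5
  a_s_3 = 1/8*a_s_1 + 1/16*a_s_2 + 0*a_s_3 + 9/16*a_s_4 + 1/4*a_s_5
  a_s_4 = 0*a_s_1 + 9/16*a_s_2 + 1/16*a_s_3 + 5/16*a_s_4 + 1/16*a_s_5

Substituting a_s_1 = 1 and a_s_5 = 0, rearrange to (I - Q) a = r where r[i] = P(i -> s_1):
  [13/16, -1/8, -1/4] . (a_s_2, a_s_3, a_s_4) = 1/8
  [-1/16, 1, -9/16] . (a_s_2, a_s_3, a_s_4) = 1/8
  [-9/16, -1/16, 11/16] . (a_s_2, a_s_3, a_s_4) = 0

Solving yields:
  a_s_2 = 386/1407
  a_s_3 = 398/1407
  a_s_4 = 352/1407

Starting state is s_2, so the absorption probability is a_s_2 = 386/1407.

Answer: 386/1407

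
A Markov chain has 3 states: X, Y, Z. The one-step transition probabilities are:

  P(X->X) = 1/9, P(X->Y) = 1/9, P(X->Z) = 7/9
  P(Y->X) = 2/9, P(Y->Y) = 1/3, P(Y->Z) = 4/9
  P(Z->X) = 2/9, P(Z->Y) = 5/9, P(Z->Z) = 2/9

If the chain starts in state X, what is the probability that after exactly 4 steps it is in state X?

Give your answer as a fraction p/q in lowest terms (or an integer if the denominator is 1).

Answer: 1313/6561

Derivation:
Computing P^4 by repeated multiplication:
P^1 =
  X: [1/9, 1/9, 7/9]
  Y: [2/9, 1/3, 4/9]
  Z: [2/9, 5/9, 2/9]
P^2 =
  X: [17/81, 13/27, 25/81]
  Y: [16/81, 31/81, 34/81]
  Z: [16/81, 1/3, 38/81]
P^3 =
  X: [145/729, 259/729, 325/729]
  Y: [146/729, 31/81, 304/729]
  Z: [146/729, 287/729, 296/729]
P^4 =
  X: [1313/6561, 283/729, 2701/6561]
  Y: [1312/6561, 2503/6561, 2746/6561]
  Z: [1312/6561, 829/2187, 2762/6561]

(P^4)[X -> X] = 1313/6561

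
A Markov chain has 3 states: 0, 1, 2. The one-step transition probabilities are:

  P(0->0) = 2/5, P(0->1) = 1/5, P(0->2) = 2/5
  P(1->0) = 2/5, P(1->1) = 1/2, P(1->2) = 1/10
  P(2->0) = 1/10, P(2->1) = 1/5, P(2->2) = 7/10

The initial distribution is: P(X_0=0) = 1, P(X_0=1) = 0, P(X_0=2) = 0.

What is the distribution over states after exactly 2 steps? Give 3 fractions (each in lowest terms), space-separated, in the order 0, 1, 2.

Answer: 7/25 13/50 23/50

Derivation:
Propagating the distribution step by step (d_{t+1} = d_t * P):
d_0 = (0=1, 1=0, 2=0)
  d_1[0] = 1*2/5 + 0*2/5 + 0*1/10 = 2/5
  d_1[1] = 1*1/5 + 0*1/2 + 0*1/5 = 1/5
  d_1[2] = 1*2/5 + 0*1/10 + 0*7/10 = 2/5
d_1 = (0=2/5, 1=1/5, 2=2/5)
  d_2[0] = 2/5*2/5 + 1/5*2/5 + 2/5*1/10 = 7/25
  d_2[1] = 2/5*1/5 + 1/5*1/2 + 2/5*1/5 = 13/50
  d_2[2] = 2/5*2/5 + 1/5*1/10 + 2/5*7/10 = 23/50
d_2 = (0=7/25, 1=13/50, 2=23/50)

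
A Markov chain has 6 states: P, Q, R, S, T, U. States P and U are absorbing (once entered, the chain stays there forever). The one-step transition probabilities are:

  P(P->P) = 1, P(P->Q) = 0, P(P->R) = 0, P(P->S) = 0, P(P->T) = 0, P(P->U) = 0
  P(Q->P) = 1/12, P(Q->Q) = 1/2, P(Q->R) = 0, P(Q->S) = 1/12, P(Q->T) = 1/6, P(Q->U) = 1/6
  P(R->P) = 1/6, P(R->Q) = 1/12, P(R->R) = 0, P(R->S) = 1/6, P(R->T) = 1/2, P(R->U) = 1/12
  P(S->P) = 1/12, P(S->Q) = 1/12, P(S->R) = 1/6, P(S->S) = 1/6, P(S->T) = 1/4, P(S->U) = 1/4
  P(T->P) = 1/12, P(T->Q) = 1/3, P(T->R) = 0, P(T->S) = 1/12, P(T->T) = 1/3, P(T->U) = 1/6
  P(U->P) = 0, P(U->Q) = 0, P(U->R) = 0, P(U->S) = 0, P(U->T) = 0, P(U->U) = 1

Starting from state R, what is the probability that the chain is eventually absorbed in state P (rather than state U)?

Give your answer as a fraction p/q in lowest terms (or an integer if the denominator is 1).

Answer: 55/134

Derivation:
Let a_i = P(absorbed in P | start in state i).
Boundary conditions: a_P = 1, a_U = 0.
For each transient state i, a_i = sum_j P(i->j) * a_j:
  a_Q = 1/12*a_P + 1/2*a_Q + 0*a_R + 1/12*a_S + 1/6*a_T + 1/6*a_U
  a_R = 1/6*a_P + 1/12*a_Q + 0*a_R + 1/6*a_S + 1/2*a_T + 1/12*a_U
  a_S = 1/12*a_P + 1/12*a_Q + 1/6*a_R + 1/6*a_S + 1/4*a_T + 1/4*a_U
  a_T = 1/12*a_P + 1/3*a_Q + 0*a_R + 1/12*a_S + 1/3*a_T + 1/6*a_U

Substituting a_P = 1 and a_U = 0, rearrange to (I - Q) a = r where r[i] = P(i -> P):
  [1/2, 0, -1/12, -1/6] . (a_Q, a_R, a_S, a_T) = 1/12
  [-1/12, 1, -1/6, -1/2] . (a_Q, a_R, a_S, a_T) = 1/6
  [-1/12, -1/6, 5/6, -1/4] . (a_Q, a_R, a_S, a_T) = 1/12
  [-1/3, 0, -1/12, 2/3] . (a_Q, a_R, a_S, a_T) = 1/12

Solving yields:
  a_Q = 22/67
  a_R = 55/134
  a_S = 21/67
  a_T = 22/67

Starting state is R, so the absorption probability is a_R = 55/134.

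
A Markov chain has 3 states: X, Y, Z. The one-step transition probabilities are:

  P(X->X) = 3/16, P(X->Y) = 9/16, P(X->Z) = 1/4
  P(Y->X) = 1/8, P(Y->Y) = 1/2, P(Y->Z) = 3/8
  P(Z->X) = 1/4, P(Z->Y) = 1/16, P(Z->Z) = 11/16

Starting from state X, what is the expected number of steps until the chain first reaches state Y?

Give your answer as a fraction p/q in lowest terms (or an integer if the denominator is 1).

Let h_i = expected steps to first reach Y from state i.
Boundary: h_Y = 0.
First-step equations for the other states:
  h_X = 1 + 3/16*h_X + 9/16*h_Y + 1/4*h_Z
  h_Z = 1 + 1/4*h_X + 1/16*h_Y + 11/16*h_Z

Substituting h_Y = 0 and rearranging gives the linear system (I - Q) h = 1:
  [13/16, -1/4] . (h_X, h_Z) = 1
  [-1/4, 5/16] . (h_X, h_Z) = 1

Solving yields:
  h_X = 144/49
  h_Z = 272/49

Starting state is X, so the expected hitting time is h_X = 144/49.

Answer: 144/49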